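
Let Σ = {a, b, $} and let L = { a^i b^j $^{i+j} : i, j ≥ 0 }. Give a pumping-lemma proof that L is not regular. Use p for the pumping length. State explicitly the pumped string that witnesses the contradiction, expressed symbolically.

Suppose for contradiction that L is regular, and let p be the pumping length.
Take w = a^p b^p $^{2p} ∈ L (with i=j=p, i+j=2p), |w| = 4p ≥ p.
The pumping lemma gives a decomposition w = xyz where |xy| ≤ p and y is nonempty.
Because |xy| ≤ p and w begins with p copies of a, we have y = a^k with 1 ≤ k ≤ p.
Consider xy^2z = a^{p+k} b^p $^{2p}. Now the a- and b-counts sum to 2p+k, but the $-count is 2p ≠ 2p+k. So xy^2z ∉ L.
This contradicts the pumping lemma, so L is not regular.

a^{p+k} b^p $^{2p}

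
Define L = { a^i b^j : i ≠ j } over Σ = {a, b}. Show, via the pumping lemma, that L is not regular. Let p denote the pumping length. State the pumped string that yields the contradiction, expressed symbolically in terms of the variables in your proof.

Assume L is regular. Let p be the pumping length given by the pumping lemma.
Choose w = a^p b^{p+p!}. Since p ≠ p+p!, w ∈ L; and |w| ≥ p.
Write w = xyz as guaranteed by the lemma, with |xy| ≤ p and |y| > 0.
Because |xy| ≤ p and w begins with p copies of a, we have y = a^k with 1 ≤ k ≤ p.
Since 1 ≤ k ≤ p, k divides p!; set t = 1 + p!/k. Then xy^t z has p + (p!/k)·k = p + p! copies of a. Now the a-count equals the b-count, so i ≠ j fails. So xy^t z = a^{p+p!} b^{p+p!} ∉ L.
This contradicts the pumping lemma, so L is not regular.

a^{p+p!} b^{p+p!}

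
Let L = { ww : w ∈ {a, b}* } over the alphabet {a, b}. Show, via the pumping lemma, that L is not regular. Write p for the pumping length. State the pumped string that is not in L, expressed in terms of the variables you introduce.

Assume L is regular. Let p be the pumping length given by the pumping lemma.
Take w = a^p b^p a^p b^p = uu where u = a^pb^p; then w ∈ L and |w| = 4p ≥ p.
Write w = xyz as guaranteed by the lemma, with |xy| ≤ p and y is nonempty.
Because |xy| ≤ p and w begins with p copies of a, we have y = a^k with 1 ≤ k ≤ p.
Pump with i = 2: xy^2z = a^{p+k} b^p a^p b^p, of length 4p+k. Suppose this equals vv. The string starts with a and ends with b, so v does too; thus the boundary between the two copies of v is a b→a transition. There is exactly one such transition, at position 2p+k, so |v| = 2p+k and |vv| = 4p+2k ≠ 4p+k since k ≥ 1. So xy^2z ∉ L.
This contradicts the pumping lemma, so L is not regular.

a^{p+k} b^p a^p b^p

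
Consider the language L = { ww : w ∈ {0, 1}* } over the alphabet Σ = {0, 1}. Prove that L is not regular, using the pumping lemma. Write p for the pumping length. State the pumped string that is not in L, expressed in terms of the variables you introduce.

0^{p+k} 1^p 0^p 1^p

Toward a contradiction, assume L is regular with pumping length p.
Take w = 0^p 1^p 0^p 1^p = uu where u = 0^p1^p; then w ∈ L and |w| = 4p ≥ p.
By the pumping lemma, w = xyz with |xy| ≤ p and |y| ≥ 1.
Since the first p symbols of w are all 0's and |xy| ≤ p, y lies entirely in the leading 0-block: y = 0^k for some k with 1 ≤ k ≤ p.
Pump with i = 2: xy^2z = 0^{p+k} 1^p 0^p 1^p, of length 4p+k. Suppose this equals vv. The string starts with 0 and ends with 1, so v does too; thus the boundary between the two copies of v is a 1→0 transition. There is exactly one such transition, at position 2p+k, so |v| = 2p+k and |vv| = 4p+2k ≠ 4p+k since k ≥ 1. So xy^2z ∉ L.
Contradiction. Therefore L is not regular.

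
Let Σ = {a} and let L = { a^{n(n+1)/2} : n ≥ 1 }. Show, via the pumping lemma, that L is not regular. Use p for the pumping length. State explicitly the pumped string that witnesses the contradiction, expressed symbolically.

Assume L is regular. Let p be the pumping length given by the pumping lemma.
Take w = a^{p(p+1)/2} ∈ L with |w| = p(p+1)/2 ≥ p.
Write w = xyz as guaranteed by the lemma, with |xy| ≤ p and y is nonempty.
Then y = a^k for some k with 1 ≤ k ≤ p.
Pump with i = 2: xy^2z = a^{p(p+1)/2+k}. Since 1 ≤ k ≤ p, p(p+1)/2 < p(p+1)/2+k ≤ p(p+1)/2+p < (p+1)(p+2)/2, so p(p+1)/2+k is strictly between consecutive triangular numbers. So xy^2z ∉ L.
This contradicts the pumping lemma, so L is not regular.

a^{p(p+1)/2+k}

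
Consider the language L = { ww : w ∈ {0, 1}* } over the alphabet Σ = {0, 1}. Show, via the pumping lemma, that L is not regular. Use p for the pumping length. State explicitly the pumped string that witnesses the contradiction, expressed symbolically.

0^{p+k} 1^p 0^p 1^p

Suppose for contradiction that L is regular, and let p be the pumping length.
Take w = 0^p 1^p 0^p 1^p = uu where u = 0^p1^p; then w ∈ L and |w| = 4p ≥ p.
Write w = xyz as guaranteed by the lemma, with |xy| ≤ p and y is nonempty.
Since the first p symbols of w are all 0's and |xy| ≤ p, y lies entirely in the leading 0-block: y = 0^k for some k with 1 ≤ k ≤ p.
Pump with i = 2: xy^2z = 0^{p+k} 1^p 0^p 1^p, of length 4p+k. Suppose this equals vv. The string starts with 0 and ends with 1, so v does too; thus the boundary between the two copies of v is a 1→0 transition. There is exactly one such transition, at position 2p+k, so |v| = 2p+k and |vv| = 4p+2k ≠ 4p+k since k ≥ 1. So xy^2z ∉ L.
Contradiction. Therefore L is not regular.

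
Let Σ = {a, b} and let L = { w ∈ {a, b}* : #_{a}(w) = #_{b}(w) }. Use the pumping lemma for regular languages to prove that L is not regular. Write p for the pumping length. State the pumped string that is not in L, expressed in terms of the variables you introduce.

a^{p+k} b^p

Suppose for contradiction that L is regular, and let p be the pumping length.
Choose w = a^p b^p ∈ L with |w| = 2p ≥ p.
The pumping lemma gives a decomposition w = xyz where |xy| ≤ p and |y| > 0.
Since the first p symbols of w are all a's and |xy| ≤ p, y lies entirely in the leading a-block: y = a^k for some k with 1 ≤ k ≤ p.
Pump with i = 2: xy^2z = a^{p+k} b^p has p+k occurrences of a but only p of b. Since k ≥ 1 the counts differ, so xy^2z ∉ L.
This is a contradiction; hence L is not regular.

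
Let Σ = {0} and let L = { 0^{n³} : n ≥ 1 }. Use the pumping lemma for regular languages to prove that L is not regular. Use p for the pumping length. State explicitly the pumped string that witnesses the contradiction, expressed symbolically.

0^{p³+k}

Suppose for contradiction that L is regular, and let p be the pumping length.
Take w = 0^{p³} ∈ L with |w| = p³ ≥ p.
Write w = xyz as guaranteed by the lemma, with |xy| ≤ p and |y| > 0.
Then y = 0^k for some k with 1 ≤ k ≤ p.
Pump with i = 2: xy^2z = 0^{p³+k}. Since 1 ≤ k ≤ p, p³ < p³+k ≤ p³+p < p³+3p²+3p+1 = (p+1)³, so p³+k is not a perfect cube. So xy^2z ∉ L.
This is a contradiction; hence L is not regular.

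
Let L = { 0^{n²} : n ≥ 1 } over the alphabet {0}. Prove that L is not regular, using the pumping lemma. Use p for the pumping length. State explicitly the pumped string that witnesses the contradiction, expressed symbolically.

0^{p²+k}

Toward a contradiction, assume L is regular with pumping length p.
Take w = 0^{p²} ∈ L with |w| = p² ≥ p.
Write w = xyz as guaranteed by the lemma, with |xy| ≤ p and |y| > 0.
Then y = 0^k for some k with 1 ≤ k ≤ p.
Pump with i = 2: xy^2z = 0^{p²+k}. Since 1 ≤ k ≤ p, p² < p²+k ≤ p²+p < (p+1)², so p²+k lies strictly between consecutive squares and is not a perfect square. So xy^2z ∉ L.
This is a contradiction; hence L is not regular.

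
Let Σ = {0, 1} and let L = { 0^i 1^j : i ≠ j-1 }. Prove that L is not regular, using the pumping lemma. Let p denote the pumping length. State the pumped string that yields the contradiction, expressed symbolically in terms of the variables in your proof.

Assume L is regular; let p be its pumping constant.
Choose w = 0^p 1^{p+p!+1}. Since p ≠ (p+p!+1)-1 = p+p!, w ∈ L; and |w| ≥ p.
The pumping lemma gives a decomposition w = xyz where |xy| ≤ p and y is nonempty.
Since the first p symbols of w are all 0's and |xy| ≤ p, y lies entirely in the leading 0-block: y = 0^k for some k with 1 ≤ k ≤ p.
Since 1 ≤ k ≤ p, k divides p!; set t = 1 + p!/k. Then xy^t z has p + (p!/k)·k = p + p! copies of 0. Now the 0-count is p+p! and (1-count)-1 = (p+p!+1)-1 = p+p!, so i ≠ j-1 fails. So xy^t z = 0^{p+p!} 1^{p+p!+1} ∉ L.
This contradicts the pumping lemma, so L is not regular.

0^{p+p!} 1^{p+p!+1}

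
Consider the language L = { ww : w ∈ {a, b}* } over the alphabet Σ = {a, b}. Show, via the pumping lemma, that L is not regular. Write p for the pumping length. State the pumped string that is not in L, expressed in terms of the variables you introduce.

a^{p+k} b^p a^p b^p

Suppose for contradiction that L is regular, and let p be the pumping length.
Take w = a^p b^p a^p b^p = uu where u = a^pb^p; then w ∈ L and |w| = 4p ≥ p.
By the pumping lemma, w = xyz with |xy| ≤ p and |y| > 0.
The first p characters of w are a's, so xy (and hence y) consists only of a's. Write y = a^k, 1 ≤ k ≤ p.
Pump with i = 2: xy^2z = a^{p+k} b^p a^p b^p, of length 4p+k. Suppose this equals vv. The string starts with a and ends with b, so v does too; thus the boundary between the two copies of v is a b→a transition. There is exactly one such transition, at position 2p+k, so |v| = 2p+k and |vv| = 4p+2k ≠ 4p+k since k ≥ 1. So xy^2z ∉ L.
This is a contradiction; hence L is not regular.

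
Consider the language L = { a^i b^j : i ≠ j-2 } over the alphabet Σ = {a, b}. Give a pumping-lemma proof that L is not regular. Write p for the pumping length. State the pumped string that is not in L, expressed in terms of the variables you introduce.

a^{p+p!} b^{p+p!+2}

Assume L is regular. Let p be the pumping length given by the pumping lemma.
Choose w = a^p b^{p+p!+2}. Since p ≠ (p+p!+2)-2 = p+p!, w ∈ L; and |w| ≥ p.
Write w = xyz as guaranteed by the lemma, with |xy| ≤ p and y is nonempty.
The first p characters of w are a's, so xy (and hence y) consists only of a's. Write y = a^k, 1 ≤ k ≤ p.
Since 1 ≤ k ≤ p, k divides p!; set t = 1 + p!/k. Then xy^t z has p + (p!/k)·k = p + p! copies of a. Now the a-count is p+p! and (b-count)-2 = (p+p!+2)-2 = p+p!, so i ≠ j-2 fails. So xy^t z = a^{p+p!} b^{p+p!+2} ∉ L.
This is a contradiction; hence L is not regular.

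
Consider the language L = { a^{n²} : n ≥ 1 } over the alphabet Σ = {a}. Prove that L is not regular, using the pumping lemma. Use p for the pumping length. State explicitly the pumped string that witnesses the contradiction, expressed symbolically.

Suppose for contradiction that L is regular, and let p be the pumping length.
Take w = a^{p²} ∈ L with |w| = p² ≥ p.
The pumping lemma gives a decomposition w = xyz where |xy| ≤ p and y is nonempty.
Then y = a^k for some k with 1 ≤ k ≤ p.
Pump with i = 2: xy^2z = a^{p²+k}. Since 1 ≤ k ≤ p, p² < p²+k ≤ p²+p < (p+1)², so p²+k lies strictly between consecutive squares and is not a perfect square. So xy^2z ∉ L.
This contradicts the pumping lemma, so L is not regular.

a^{p²+k}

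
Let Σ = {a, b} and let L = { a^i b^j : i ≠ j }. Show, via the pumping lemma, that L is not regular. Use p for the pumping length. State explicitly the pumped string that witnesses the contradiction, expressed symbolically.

Assume L is regular. Let p be the pumping length given by the pumping lemma.
Choose w = a^p b^{p+p!}. Since p ≠ p+p!, w ∈ L; and |w| ≥ p.
The pumping lemma gives a decomposition w = xyz where |xy| ≤ p and |y| ≥ 1.
Because |xy| ≤ p and w begins with p copies of a, we have y = a^k with 1 ≤ k ≤ p.
Since 1 ≤ k ≤ p, k divides p!; set t = 1 + p!/k. Then xy^t z has p + (p!/k)·k = p + p! copies of a. Now the a-count equals the b-count, so i ≠ j fails. So xy^t z = a^{p+p!} b^{p+p!} ∉ L.
Contradiction. Therefore L is not regular.

a^{p+p!} b^{p+p!}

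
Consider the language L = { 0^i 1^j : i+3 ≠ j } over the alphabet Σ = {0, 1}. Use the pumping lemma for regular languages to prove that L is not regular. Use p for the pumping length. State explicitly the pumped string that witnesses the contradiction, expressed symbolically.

Suppose for contradiction that L is regular, and let p be the pumping length.
Choose w = 0^p 1^{p+p!+3}. Since p ≠ (p+p!+3)-3 = p+p!, w ∈ L; and |w| ≥ p.
By the pumping lemma, w = xyz with |xy| ≤ p and |y| ≥ 1.
Since the first p symbols of w are all 0's and |xy| ≤ p, y lies entirely in the leading 0-block: y = 0^k for some k with 1 ≤ k ≤ p.
Since 1 ≤ k ≤ p, k divides p!; set t = 1 + p!/k. Then xy^t z has p + (p!/k)·k = p + p! copies of 0. Now the 0-count is p+p! and (1-count)-3 = (p+p!+3)-3 = p+p!, so i+3 ≠ j fails. So xy^t z = 0^{p+p!} 1^{p+p!+3} ∉ L.
Contradiction. Therefore L is not regular.

0^{p+p!} 1^{p+p!+3}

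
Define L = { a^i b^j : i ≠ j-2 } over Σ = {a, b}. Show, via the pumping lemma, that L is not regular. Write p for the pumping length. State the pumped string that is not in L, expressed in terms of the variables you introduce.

a^{p+p!} b^{p+p!+2}

Suppose for contradiction that L is regular, and let p be the pumping length.
Choose w = a^p b^{p+p!+2}. Since p ≠ (p+p!+2)-2 = p+p!, w ∈ L; and |w| ≥ p.
The pumping lemma gives a decomposition w = xyz where |xy| ≤ p and |y| ≥ 1.
Since the first p symbols of w are all a's and |xy| ≤ p, y lies entirely in the leading a-block: y = a^k for some k with 1 ≤ k ≤ p.
Since 1 ≤ k ≤ p, k divides p!; set t = 1 + p!/k. Then xy^t z has p + (p!/k)·k = p + p! copies of a. Now the a-count is p+p! and (b-count)-2 = (p+p!+2)-2 = p+p!, so i ≠ j-2 fails. So xy^t z = a^{p+p!} b^{p+p!+2} ∉ L.
This is a contradiction; hence L is not regular.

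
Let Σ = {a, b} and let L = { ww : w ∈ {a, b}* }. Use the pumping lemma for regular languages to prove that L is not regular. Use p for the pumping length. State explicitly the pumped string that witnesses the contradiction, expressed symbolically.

Suppose for contradiction that L is regular, and let p be the pumping length.
Take w = a^p b^p a^p b^p = uu where u = a^pb^p; then w ∈ L and |w| = 4p ≥ p.
Write w = xyz as guaranteed by the lemma, with |xy| ≤ p and |y| ≥ 1.
The first p characters of w are a's, so xy (and hence y) consists only of a's. Write y = a^k, 1 ≤ k ≤ p.
Pump with i = 2: xy^2z = a^{p+k} b^p a^p b^p, of length 4p+k. Suppose this equals vv. The string starts with a and ends with b, so v does too; thus the boundary between the two copies of v is a b→a transition. There is exactly one such transition, at position 2p+k, so |v| = 2p+k and |vv| = 4p+2k ≠ 4p+k since k ≥ 1. So xy^2z ∉ L.
Contradiction. Therefore L is not regular.

a^{p+k} b^p a^p b^p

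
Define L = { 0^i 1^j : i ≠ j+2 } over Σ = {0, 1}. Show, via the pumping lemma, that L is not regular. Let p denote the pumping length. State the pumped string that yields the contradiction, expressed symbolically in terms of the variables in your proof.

Suppose for contradiction that L is regular, and let p be the pumping length.
Choose w = 0^p 1^{p+p!-2}. Since p ≠ (p+p!-2)+2 = p+p!, w ∈ L; and |w| ≥ p.
By the pumping lemma, w = xyz with |xy| ≤ p and |y| ≥ 1.
The first p characters of w are 0's, so xy (and hence y) consists only of 0's. Write y = 0^k, 1 ≤ k ≤ p.
Since 1 ≤ k ≤ p, k divides p!; set t = 1 + p!/k. Then xy^t z has p + (p!/k)·k = p + p! copies of 0. Now the 0-count is p+p! and (1-count)+2 = (p+p!-2)+2 = p+p!, so i ≠ j+2 fails. So xy^t z = 0^{p+p!} 1^{p+p!-2} ∉ L.
This contradicts the pumping lemma, so L is not regular.

0^{p+p!} 1^{p+p!-2}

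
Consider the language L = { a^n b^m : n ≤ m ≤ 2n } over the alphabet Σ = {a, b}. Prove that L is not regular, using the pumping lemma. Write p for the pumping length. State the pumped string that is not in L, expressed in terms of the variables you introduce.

a^{p+k} b^p

Assume L is regular; let p be its pumping constant.
Take w = a^p b^p ∈ L (since p ≤ p ≤ 2p), with |w| = 2p ≥ p.
By the pumping lemma, w = xyz with |xy| ≤ p and y is nonempty.
The first p characters of w are a's, so xy (and hence y) consists only of a's. Write y = a^k, 1 ≤ k ≤ p.
Pump with i = 2: xy^2z = a^{p+k} b^p. Now n = p+k > p = m, so the condition n ≤ m fails. Thus xy^2z ∉ L.
Contradiction. Therefore L is not regular.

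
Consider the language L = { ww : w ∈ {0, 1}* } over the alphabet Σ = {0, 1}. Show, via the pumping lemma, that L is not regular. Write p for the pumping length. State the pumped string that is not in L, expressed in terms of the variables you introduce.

0^{p+k} 1^p 0^p 1^p

Assume L is regular; let p be its pumping constant.
Take w = 0^p 1^p 0^p 1^p = uu where u = 0^p1^p; then w ∈ L and |w| = 4p ≥ p.
The pumping lemma gives a decomposition w = xyz where |xy| ≤ p and y is nonempty.
Because |xy| ≤ p and w begins with p copies of 0, we have y = 0^k with 1 ≤ k ≤ p.
Pump with i = 2: xy^2z = 0^{p+k} 1^p 0^p 1^p, of length 4p+k. Suppose this equals vv. The string starts with 0 and ends with 1, so v does too; thus the boundary between the two copies of v is a 1→0 transition. There is exactly one such transition, at position 2p+k, so |v| = 2p+k and |vv| = 4p+2k ≠ 4p+k since k ≥ 1. So xy^2z ∉ L.
Contradiction. Therefore L is not regular.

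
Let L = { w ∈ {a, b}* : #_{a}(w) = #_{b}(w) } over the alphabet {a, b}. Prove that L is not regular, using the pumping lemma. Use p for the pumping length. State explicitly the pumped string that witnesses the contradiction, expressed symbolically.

a^{p+k} b^p

Toward a contradiction, assume L is regular with pumping length p.
Choose w = a^p b^p ∈ L with |w| = 2p ≥ p.
By the pumping lemma, w = xyz with |xy| ≤ p and |y| > 0.
Since the first p symbols of w are all a's and |xy| ≤ p, y lies entirely in the leading a-block: y = a^k for some k with 1 ≤ k ≤ p.
Pump with i = 2: xy^2z = a^{p+k} b^p has p+k occurrences of a but only p of b. Since k ≥ 1 the counts differ, so xy^2z ∉ L.
This contradicts the pumping lemma, so L is not regular.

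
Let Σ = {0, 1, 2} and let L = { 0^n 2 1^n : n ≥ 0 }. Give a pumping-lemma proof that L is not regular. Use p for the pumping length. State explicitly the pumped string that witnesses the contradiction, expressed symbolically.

0^{p+k} 2 1^p

Suppose for contradiction that L is regular, and let p be the pumping length.
Take w = 0^p 2 1^p ∈ L with |w| = 2p+1 ≥ p.
Write w = xyz as guaranteed by the lemma, with |xy| ≤ p and |y| > 0.
Since the first p symbols of w are all 0's and |xy| ≤ p, y lies entirely in the leading 0-block: y = 0^k for some k with 1 ≤ k ≤ p.
Pump with i = 2: xy^2z = 0^{p+k} 2 1^p, which would require p+k = p. But k ≥ 1, so xy^2z ∉ L.
This is a contradiction; hence L is not regular.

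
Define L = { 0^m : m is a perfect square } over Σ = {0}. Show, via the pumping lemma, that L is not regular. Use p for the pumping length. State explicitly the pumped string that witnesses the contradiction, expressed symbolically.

0^{p²+k}

Assume L is regular. Let p be the pumping length given by the pumping lemma.
Take w = 0^{p²} ∈ L with |w| = p² ≥ p.
The pumping lemma gives a decomposition w = xyz where |xy| ≤ p and |y| ≥ 1.
Then y = 0^k for some k with 1 ≤ k ≤ p.
Pump with i = 2: xy^2z = 0^{p²+k}. Since 1 ≤ k ≤ p, p² < p²+k ≤ p²+p < (p+1)², so p²+k lies strictly between consecutive squares and is not a perfect square. So xy^2z ∉ L.
Contradiction. Therefore L is not regular.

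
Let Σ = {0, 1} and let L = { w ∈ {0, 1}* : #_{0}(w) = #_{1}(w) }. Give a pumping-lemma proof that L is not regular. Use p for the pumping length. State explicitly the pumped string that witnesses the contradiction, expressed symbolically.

0^{p+k} 1^p

Suppose for contradiction that L is regular, and let p be the pumping length.
Choose w = 0^p 1^p ∈ L with |w| = 2p ≥ p.
Write w = xyz as guaranteed by the lemma, with |xy| ≤ p and |y| > 0.
Because |xy| ≤ p and w begins with p copies of 0, we have y = 0^k with 1 ≤ k ≤ p.
Pump with i = 2: xy^2z = 0^{p+k} 1^p has p+k occurrences of 0 but only p of 1. Since k ≥ 1 the counts differ, so xy^2z ∉ L.
This contradicts the pumping lemma, so L is not regular.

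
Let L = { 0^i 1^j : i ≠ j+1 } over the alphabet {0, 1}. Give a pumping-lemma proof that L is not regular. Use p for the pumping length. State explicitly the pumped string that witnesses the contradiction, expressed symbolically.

Assume L is regular; let p be its pumping constant.
Choose w = 0^p 1^{p+p!-1}. Since p ≠ (p+p!-1)+1 = p+p!, w ∈ L; and |w| ≥ p.
The pumping lemma gives a decomposition w = xyz where |xy| ≤ p and |y| > 0.
Since the first p symbols of w are all 0's and |xy| ≤ p, y lies entirely in the leading 0-block: y = 0^k for some k with 1 ≤ k ≤ p.
Since 1 ≤ k ≤ p, k divides p!; set t = 1 + p!/k. Then xy^t z has p + (p!/k)·k = p + p! copies of 0. Now the 0-count is p+p! and (1-count)+1 = (p+p!-1)+1 = p+p!, so i ≠ j+1 fails. So xy^t z = 0^{p+p!} 1^{p+p!-1} ∉ L.
This contradicts the pumping lemma, so L is not regular.

0^{p+p!} 1^{p+p!-1}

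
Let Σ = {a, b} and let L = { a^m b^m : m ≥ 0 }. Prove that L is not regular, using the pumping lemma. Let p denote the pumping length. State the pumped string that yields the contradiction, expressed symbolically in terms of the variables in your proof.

a^{p+k} b^p

Assume L is regular; let p be its pumping constant.
Let w = a^p b^p ∈ L; note |w| = 2p ≥ p.
By the pumping lemma, w = xyz with |xy| ≤ p and y is nonempty.
The first p characters of w are a's, so xy (and hence y) consists only of a's. Write y = a^k, 1 ≤ k ≤ p.
Pump with i = 2: xy^2z = a^{p+k} b^p. For this to lie in L we would need p = p+k, which forces k = 0. But k ≥ 1, so xy^2z ∉ L.
This contradicts the pumping lemma, so L is not regular.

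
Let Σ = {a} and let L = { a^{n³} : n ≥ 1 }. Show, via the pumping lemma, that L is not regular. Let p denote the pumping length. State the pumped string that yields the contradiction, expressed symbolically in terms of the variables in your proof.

Assume L is regular; let p be its pumping constant.
Take w = a^{p³} ∈ L with |w| = p³ ≥ p.
By the pumping lemma, w = xyz with |xy| ≤ p and y is nonempty.
Then y = a^k for some k with 1 ≤ k ≤ p.
Pump with i = 2: xy^2z = a^{p³+k}. Since 1 ≤ k ≤ p, p³ < p³+k ≤ p³+p < p³+3p²+3p+1 = (p+1)³, so p³+k is not a perfect cube. So xy^2z ∉ L.
This contradicts the pumping lemma, so L is not regular.

a^{p³+k}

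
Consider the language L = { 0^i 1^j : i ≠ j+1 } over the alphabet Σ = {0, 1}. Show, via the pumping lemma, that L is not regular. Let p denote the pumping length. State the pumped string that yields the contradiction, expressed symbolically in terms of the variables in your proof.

0^{p+p!} 1^{p+p!-1}

Assume L is regular; let p be its pumping constant.
Choose w = 0^p 1^{p+p!-1}. Since p ≠ (p+p!-1)+1 = p+p!, w ∈ L; and |w| ≥ p.
Write w = xyz as guaranteed by the lemma, with |xy| ≤ p and |y| ≥ 1.
Since the first p symbols of w are all 0's and |xy| ≤ p, y lies entirely in the leading 0-block: y = 0^k for some k with 1 ≤ k ≤ p.
Since 1 ≤ k ≤ p, k divides p!; set t = 1 + p!/k. Then xy^t z has p + (p!/k)·k = p + p! copies of 0. Now the 0-count is p+p! and (1-count)+1 = (p+p!-1)+1 = p+p!, so i ≠ j+1 fails. So xy^t z = 0^{p+p!} 1^{p+p!-1} ∉ L.
This contradicts the pumping lemma, so L is not regular.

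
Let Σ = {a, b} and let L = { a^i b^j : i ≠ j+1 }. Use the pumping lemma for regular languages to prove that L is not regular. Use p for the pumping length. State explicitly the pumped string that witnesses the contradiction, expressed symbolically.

a^{p+p!} b^{p+p!-1}

Suppose for contradiction that L is regular, and let p be the pumping length.
Choose w = a^p b^{p+p!-1}. Since p ≠ (p+p!-1)+1 = p+p!, w ∈ L; and |w| ≥ p.
The pumping lemma gives a decomposition w = xyz where |xy| ≤ p and y is nonempty.
Since the first p symbols of w are all a's and |xy| ≤ p, y lies entirely in the leading a-block: y = a^k for some k with 1 ≤ k ≤ p.
Since 1 ≤ k ≤ p, k divides p!; set t = 1 + p!/k. Then xy^t z has p + (p!/k)·k = p + p! copies of a. Now the a-count is p+p! and (b-count)+1 = (p+p!-1)+1 = p+p!, so i ≠ j+1 fails. So xy^t z = a^{p+p!} b^{p+p!-1} ∉ L.
Contradiction. Therefore L is not regular.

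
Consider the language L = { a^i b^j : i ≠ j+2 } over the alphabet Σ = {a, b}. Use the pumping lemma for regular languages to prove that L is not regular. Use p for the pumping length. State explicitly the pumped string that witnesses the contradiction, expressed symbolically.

Assume L is regular. Let p be the pumping length given by the pumping lemma.
Choose w = a^p b^{p+p!-2}. Since p ≠ (p+p!-2)+2 = p+p!, w ∈ L; and |w| ≥ p.
By the pumping lemma, w = xyz with |xy| ≤ p and y is nonempty.
Because |xy| ≤ p and w begins with p copies of a, we have y = a^k with 1 ≤ k ≤ p.
Since 1 ≤ k ≤ p, k divides p!; set t = 1 + p!/k. Then xy^t z has p + (p!/k)·k = p + p! copies of a. Now the a-count is p+p! and (b-count)+2 = (p+p!-2)+2 = p+p!, so i ≠ j+2 fails. So xy^t z = a^{p+p!} b^{p+p!-2} ∉ L.
This contradicts the pumping lemma, so L is not regular.

a^{p+p!} b^{p+p!-2}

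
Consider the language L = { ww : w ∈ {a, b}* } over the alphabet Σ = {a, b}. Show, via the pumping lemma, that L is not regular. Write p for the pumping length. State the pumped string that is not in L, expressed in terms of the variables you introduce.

Assume L is regular; let p be its pumping constant.
Take w = a^p b^p a^p b^p = uu where u = a^pb^p; then w ∈ L and |w| = 4p ≥ p.
The pumping lemma gives a decomposition w = xyz where |xy| ≤ p and |y| > 0.
Because |xy| ≤ p and w begins with p copies of a, we have y = a^k with 1 ≤ k ≤ p.
Pump with i = 2: xy^2z = a^{p+k} b^p a^p b^p, of length 4p+k. Suppose this equals vv. The string starts with a and ends with b, so v does too; thus the boundary between the two copies of v is a b→a transition. There is exactly one such transition, at position 2p+k, so |v| = 2p+k and |vv| = 4p+2k ≠ 4p+k since k ≥ 1. So xy^2z ∉ L.
This is a contradiction; hence L is not regular.

a^{p+k} b^p a^p b^p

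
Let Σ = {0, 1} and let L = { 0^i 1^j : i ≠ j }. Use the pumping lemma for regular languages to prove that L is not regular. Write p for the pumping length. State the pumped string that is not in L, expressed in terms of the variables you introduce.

0^{p+p!} 1^{p+p!}

Suppose for contradiction that L is regular, and let p be the pumping length.
Choose w = 0^p 1^{p+p!}. Since p ≠ p+p!, w ∈ L; and |w| ≥ p.
By the pumping lemma, w = xyz with |xy| ≤ p and y is nonempty.
The first p characters of w are 0's, so xy (and hence y) consists only of 0's. Write y = 0^k, 1 ≤ k ≤ p.
Since 1 ≤ k ≤ p, k divides p!; set t = 1 + p!/k. Then xy^t z has p + (p!/k)·k = p + p! copies of 0. Now the 0-count equals the 1-count, so i ≠ j fails. So xy^t z = 0^{p+p!} 1^{p+p!} ∉ L.
This contradicts the pumping lemma, so L is not regular.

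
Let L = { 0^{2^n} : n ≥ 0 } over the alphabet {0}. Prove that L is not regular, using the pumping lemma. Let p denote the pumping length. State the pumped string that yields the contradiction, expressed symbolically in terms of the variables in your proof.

Suppose for contradiction that L is regular, and let p be the pumping length.
Take w = 0^{2^p} ∈ L with |w| = 2^p ≥ p.
By the pumping lemma, w = xyz with |xy| ≤ p and |y| ≥ 1.
Then y = 0^k for some k with 1 ≤ k ≤ p.
Pump with i = 2: xy^2z = 0^{2^p+k}. Since 1 ≤ k ≤ p < 2^p, we have 2^p < 2^p+k < 2^{p+1}, so 2^p+k is not a power of 2. So xy^2z ∉ L.
This is a contradiction; hence L is not regular.

0^{2^p+k}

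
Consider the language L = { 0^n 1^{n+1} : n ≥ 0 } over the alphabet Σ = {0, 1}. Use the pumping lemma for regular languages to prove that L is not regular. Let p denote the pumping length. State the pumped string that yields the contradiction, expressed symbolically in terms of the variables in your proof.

0^{p+k} 1^{p+1}

Toward a contradiction, assume L is regular with pumping length p.
Let w = 0^p 1^{p+1} ∈ L; note |w| = 2p+1 ≥ p.
Write w = xyz as guaranteed by the lemma, with |xy| ≤ p and y is nonempty.
Because |xy| ≤ p and w begins with p copies of 0, we have y = 0^k with 1 ≤ k ≤ p.
Pump with i = 2: xy^2z = 0^{p+k} 1^{p+1}. For this to lie in L we would need p+1 = (p+k)+1, which forces k = 0. But k ≥ 1, so xy^2z ∉ L.
This contradicts the pumping lemma, so L is not regular.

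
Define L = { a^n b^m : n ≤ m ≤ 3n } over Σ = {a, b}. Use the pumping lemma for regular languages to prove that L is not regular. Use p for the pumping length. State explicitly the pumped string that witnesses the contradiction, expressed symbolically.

a^{p+k} b^p

Assume L is regular; let p be its pumping constant.
Take w = a^p b^p ∈ L (since p ≤ p ≤ 3p), with |w| = 2p ≥ p.
Write w = xyz as guaranteed by the lemma, with |xy| ≤ p and |y| ≥ 1.
The first p characters of w are a's, so xy (and hence y) consists only of a's. Write y = a^k, 1 ≤ k ≤ p.
Pump with i = 2: xy^2z = a^{p+k} b^p. Now n = p+k > p = m, so the condition n ≤ m fails. Thus xy^2z ∉ L.
This contradicts the pumping lemma, so L is not regular.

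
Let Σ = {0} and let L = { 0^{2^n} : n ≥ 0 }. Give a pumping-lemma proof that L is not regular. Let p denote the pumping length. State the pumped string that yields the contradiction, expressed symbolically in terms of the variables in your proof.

Toward a contradiction, assume L is regular with pumping length p.
Take w = 0^{2^p} ∈ L with |w| = 2^p ≥ p.
By the pumping lemma, w = xyz with |xy| ≤ p and |y| > 0.
Then y = 0^k for some k with 1 ≤ k ≤ p.
Pump with i = 2: xy^2z = 0^{2^p+k}. Since 1 ≤ k ≤ p < 2^p, we have 2^p < 2^p+k < 2^{p+1}, so 2^p+k is not a power of 2. So xy^2z ∉ L.
This is a contradiction; hence L is not regular.

0^{2^p+k}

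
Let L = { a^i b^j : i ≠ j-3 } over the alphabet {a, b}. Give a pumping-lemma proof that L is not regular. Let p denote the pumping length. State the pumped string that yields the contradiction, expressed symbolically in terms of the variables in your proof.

Assume L is regular. Let p be the pumping length given by the pumping lemma.
Choose w = a^p b^{p+p!+3}. Since p ≠ (p+p!+3)-3 = p+p!, w ∈ L; and |w| ≥ p.
The pumping lemma gives a decomposition w = xyz where |xy| ≤ p and |y| > 0.
The first p characters of w are a's, so xy (and hence y) consists only of a's. Write y = a^k, 1 ≤ k ≤ p.
Since 1 ≤ k ≤ p, k divides p!; set t = 1 + p!/k. Then xy^t z has p + (p!/k)·k = p + p! copies of a. Now the a-count is p+p! and (b-count)-3 = (p+p!+3)-3 = p+p!, so i ≠ j-3 fails. So xy^t z = a^{p+p!} b^{p+p!+3} ∉ L.
Contradiction. Therefore L is not regular.

a^{p+p!} b^{p+p!+3}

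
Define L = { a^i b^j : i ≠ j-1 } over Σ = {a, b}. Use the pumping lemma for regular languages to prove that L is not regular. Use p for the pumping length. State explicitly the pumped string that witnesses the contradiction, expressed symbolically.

a^{p+p!} b^{p+p!+1}

Suppose for contradiction that L is regular, and let p be the pumping length.
Choose w = a^p b^{p+p!+1}. Since p ≠ (p+p!+1)-1 = p+p!, w ∈ L; and |w| ≥ p.
By the pumping lemma, w = xyz with |xy| ≤ p and |y| ≥ 1.
Since the first p symbols of w are all a's and |xy| ≤ p, y lies entirely in the leading a-block: y = a^k for some k with 1 ≤ k ≤ p.
Since 1 ≤ k ≤ p, k divides p!; set t = 1 + p!/k. Then xy^t z has p + (p!/k)·k = p + p! copies of a. Now the a-count is p+p! and (b-count)-1 = (p+p!+1)-1 = p+p!, so i ≠ j-1 fails. So xy^t z = a^{p+p!} b^{p+p!+1} ∉ L.
This contradicts the pumping lemma, so L is not regular.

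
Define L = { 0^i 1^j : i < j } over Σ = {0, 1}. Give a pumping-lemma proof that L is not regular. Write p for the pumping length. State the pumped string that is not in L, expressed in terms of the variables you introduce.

Assume L is regular. Let p be the pumping length given by the pumping lemma.
Choose w = 0^p 1^{p+1} ∈ L, with |w| = 2p+1 ≥ p.
Write w = xyz as guaranteed by the lemma, with |xy| ≤ p and |y| > 0.
The first p characters of w are 0's, so xy (and hence y) consists only of 0's. Write y = 0^k, 1 ≤ k ≤ p.
Consider xy^2z = 0^{p+k} 1^{p+1}. Since k ≥ 1, the 0-count p+k is at least p+1, so i < j fails; thus xy^2z ∉ L.
Contradiction. Therefore L is not regular.

0^{p+k} 1^{p+1}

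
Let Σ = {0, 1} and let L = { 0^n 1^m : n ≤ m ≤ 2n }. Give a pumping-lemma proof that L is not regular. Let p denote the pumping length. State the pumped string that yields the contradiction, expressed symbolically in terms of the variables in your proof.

Suppose for contradiction that L is regular, and let p be the pumping length.
Take w = 0^p 1^p ∈ L (since p ≤ p ≤ 2p), with |w| = 2p ≥ p.
By the pumping lemma, w = xyz with |xy| ≤ p and |y| > 0.
Since the first p symbols of w are all 0's and |xy| ≤ p, y lies entirely in the leading 0-block: y = 0^k for some k with 1 ≤ k ≤ p.
Pump with i = 2: xy^2z = 0^{p+k} 1^p. Now n = p+k > p = m, so the condition n ≤ m fails. Thus xy^2z ∉ L.
Contradiction. Therefore L is not regular.

0^{p+k} 1^p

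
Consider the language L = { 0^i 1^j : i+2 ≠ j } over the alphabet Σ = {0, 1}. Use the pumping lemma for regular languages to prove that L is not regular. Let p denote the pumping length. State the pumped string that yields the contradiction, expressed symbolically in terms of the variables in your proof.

0^{p+p!} 1^{p+p!+2}

Assume L is regular. Let p be the pumping length given by the pumping lemma.
Choose w = 0^p 1^{p+p!+2}. Since p ≠ (p+p!+2)-2 = p+p!, w ∈ L; and |w| ≥ p.
Write w = xyz as guaranteed by the lemma, with |xy| ≤ p and y is nonempty.
Because |xy| ≤ p and w begins with p copies of 0, we have y = 0^k with 1 ≤ k ≤ p.
Since 1 ≤ k ≤ p, k divides p!; set t = 1 + p!/k. Then xy^t z has p + (p!/k)·k = p + p! copies of 0. Now the 0-count is p+p! and (1-count)-2 = (p+p!+2)-2 = p+p!, so i+2 ≠ j fails. So xy^t z = 0^{p+p!} 1^{p+p!+2} ∉ L.
This is a contradiction; hence L is not regular.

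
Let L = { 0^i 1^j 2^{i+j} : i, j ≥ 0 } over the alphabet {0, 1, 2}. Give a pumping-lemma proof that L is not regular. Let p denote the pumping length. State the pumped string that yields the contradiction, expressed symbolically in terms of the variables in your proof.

Assume L is regular; let p be its pumping constant.
Take w = 0^p 1^p 2^{2p} ∈ L (with i=j=p, i+j=2p), |w| = 4p ≥ p.
Write w = xyz as guaranteed by the lemma, with |xy| ≤ p and |y| ≥ 1.
Since the first p symbols of w are all 0's and |xy| ≤ p, y lies entirely in the leading 0-block: y = 0^k for some k with 1 ≤ k ≤ p.
Consider xy^2z = 0^{p+k} 1^p 2^{2p}. Now the 0- and 1-counts sum to 2p+k, but the 2-count is 2p ≠ 2p+k. So xy^2z ∉ L.
Contradiction. Therefore L is not regular.

0^{p+k} 1^p 2^{2p}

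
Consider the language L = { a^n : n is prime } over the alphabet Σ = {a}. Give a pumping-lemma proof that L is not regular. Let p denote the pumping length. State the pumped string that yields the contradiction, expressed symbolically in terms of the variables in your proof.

Assume L is regular; let p be its pumping constant.
Let q be a prime with q ≥ p+2 (infinitely many primes exist), and take w = a^q ∈ L with |w| = q ≥ p.
The pumping lemma gives a decomposition w = xyz where |xy| ≤ p and |y| > 0.
Then y = a^k for some k with 1 ≤ k ≤ p.
Since 1 ≤ k ≤ p, |xz| = q-k. Pump with i = q+1: |xy^{q+1}z| = (q-k)+(q+1)k = q+qk = q(1+k), which is composite (both factors ≥ 2). So xy^{q+1}z = a^{q(1+k)} ∉ L.
Contradiction. Therefore L is not regular.

a^{q(1+k)}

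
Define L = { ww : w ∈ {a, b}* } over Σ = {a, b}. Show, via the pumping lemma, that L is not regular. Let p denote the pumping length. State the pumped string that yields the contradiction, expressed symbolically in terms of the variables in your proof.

a^{p+k} b^p a^p b^p

Assume L is regular; let p be its pumping constant.
Take w = a^p b^p a^p b^p = uu where u = a^pb^p; then w ∈ L and |w| = 4p ≥ p.
The pumping lemma gives a decomposition w = xyz where |xy| ≤ p and |y| ≥ 1.
Because |xy| ≤ p and w begins with p copies of a, we have y = a^k with 1 ≤ k ≤ p.
Pump with i = 2: xy^2z = a^{p+k} b^p a^p b^p, of length 4p+k. Suppose this equals vv. The string starts with a and ends with b, so v does too; thus the boundary between the two copies of v is a b→a transition. There is exactly one such transition, at position 2p+k, so |v| = 2p+k and |vv| = 4p+2k ≠ 4p+k since k ≥ 1. So xy^2z ∉ L.
Contradiction. Therefore L is not regular.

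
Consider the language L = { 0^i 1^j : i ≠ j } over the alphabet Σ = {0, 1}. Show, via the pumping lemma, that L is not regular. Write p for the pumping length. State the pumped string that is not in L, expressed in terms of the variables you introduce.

Assume L is regular. Let p be the pumping length given by the pumping lemma.
Choose w = 0^p 1^{p+p!}. Since p ≠ p+p!, w ∈ L; and |w| ≥ p.
By the pumping lemma, w = xyz with |xy| ≤ p and y is nonempty.
The first p characters of w are 0's, so xy (and hence y) consists only of 0's. Write y = 0^k, 1 ≤ k ≤ p.
Since 1 ≤ k ≤ p, k divides p!; set t = 1 + p!/k. Then xy^t z has p + (p!/k)·k = p + p! copies of 0. Now the 0-count equals the 1-count, so i ≠ j fails. So xy^t z = 0^{p+p!} 1^{p+p!} ∉ L.
This contradicts the pumping lemma, so L is not regular.

0^{p+p!} 1^{p+p!}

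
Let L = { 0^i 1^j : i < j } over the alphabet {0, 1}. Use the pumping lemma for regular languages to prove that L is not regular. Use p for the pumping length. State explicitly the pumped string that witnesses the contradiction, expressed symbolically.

Toward a contradiction, assume L is regular with pumping length p.
Choose w = 0^p 1^{p+1} ∈ L, with |w| = 2p+1 ≥ p.
Write w = xyz as guaranteed by the lemma, with |xy| ≤ p and y is nonempty.
The first p characters of w are 0's, so xy (and hence y) consists only of 0's. Write y = 0^k, 1 ≤ k ≤ p.
Consider xy^2z = 0^{p+k} 1^{p+1}. Since k ≥ 1, the 0-count p+k is at least p+1, so i < j fails; thus xy^2z ∉ L.
This contradicts the pumping lemma, so L is not regular.

0^{p+k} 1^{p+1}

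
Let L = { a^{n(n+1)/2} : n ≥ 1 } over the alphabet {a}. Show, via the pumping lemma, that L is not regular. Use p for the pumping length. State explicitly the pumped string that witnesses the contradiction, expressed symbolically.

Toward a contradiction, assume L is regular with pumping length p.
Take w = a^{p(p+1)/2} ∈ L with |w| = p(p+1)/2 ≥ p.
Write w = xyz as guaranteed by the lemma, with |xy| ≤ p and y is nonempty.
Then y = a^k for some k with 1 ≤ k ≤ p.
Pump with i = 2: xy^2z = a^{p(p+1)/2+k}. Since 1 ≤ k ≤ p, p(p+1)/2 < p(p+1)/2+k ≤ p(p+1)/2+p < (p+1)(p+2)/2, so p(p+1)/2+k is strictly between consecutive triangular numbers. So xy^2z ∉ L.
This contradicts the pumping lemma, so L is not regular.

a^{p(p+1)/2+k}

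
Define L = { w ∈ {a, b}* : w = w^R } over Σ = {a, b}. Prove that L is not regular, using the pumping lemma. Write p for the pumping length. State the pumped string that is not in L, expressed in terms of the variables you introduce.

a^{p+k} b a^p

Suppose for contradiction that L is regular, and let p be the pumping length.
Take w = a^p b a^p, a palindrome of length 2p+1 ≥ p.
By the pumping lemma, w = xyz with |xy| ≤ p and y is nonempty.
Since the first p symbols of w are all a's and |xy| ≤ p, y lies entirely in the leading a-block: y = a^k for some k with 1 ≤ k ≤ p.
Pump with i = 2: xy^2z = a^{p+k} b a^p. Its reverse is a^p b a^{p+k}, which differs from xy^2z since k ≥ 1. So xy^2z is not a palindrome and xy^2z ∉ L.
This is a contradiction; hence L is not regular.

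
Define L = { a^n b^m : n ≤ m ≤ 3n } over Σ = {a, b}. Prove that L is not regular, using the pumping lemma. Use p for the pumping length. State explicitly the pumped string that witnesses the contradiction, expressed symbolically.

a^{p+k} b^p

Toward a contradiction, assume L is regular with pumping length p.
Take w = a^p b^p ∈ L (since p ≤ p ≤ 3p), with |w| = 2p ≥ p.
By the pumping lemma, w = xyz with |xy| ≤ p and |y| ≥ 1.
Because |xy| ≤ p and w begins with p copies of a, we have y = a^k with 1 ≤ k ≤ p.
Pump with i = 2: xy^2z = a^{p+k} b^p. Now n = p+k > p = m, so the condition n ≤ m fails. Thus xy^2z ∉ L.
Contradiction. Therefore L is not regular.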